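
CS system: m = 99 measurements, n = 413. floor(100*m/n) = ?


100*m/n = 100*99/413 ≈ 23.9709.
floor = 23.

23


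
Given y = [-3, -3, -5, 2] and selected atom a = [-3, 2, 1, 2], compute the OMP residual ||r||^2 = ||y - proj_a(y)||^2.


a^T a = 18.
a^T y = 2.
coeff = 2/18 = 1/9.
||r||^2 = 421/9.

421/9


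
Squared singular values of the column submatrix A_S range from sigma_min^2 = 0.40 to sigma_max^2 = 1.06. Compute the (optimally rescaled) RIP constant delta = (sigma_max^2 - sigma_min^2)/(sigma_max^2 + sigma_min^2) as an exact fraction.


lambda_max - lambda_min = 1.06 - 0.40 = 0.66.
lambda_max + lambda_min = 1.06 + 0.40 = 1.46.
delta = 0.66/1.46 = 66/146 = 33/73.

33/73


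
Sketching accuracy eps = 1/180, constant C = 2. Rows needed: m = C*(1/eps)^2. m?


1/eps = 180.
(1/eps)^2 = 32400.
m = 2*32400 = 64800.

64800


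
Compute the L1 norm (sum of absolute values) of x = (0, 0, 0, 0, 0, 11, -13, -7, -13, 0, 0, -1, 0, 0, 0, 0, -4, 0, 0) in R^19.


Non-zero entries: [(5, 11), (6, -13), (7, -7), (8, -13), (11, -1), (16, -4)]
Absolute values: [11, 13, 7, 13, 1, 4]
||x||_1 = sum = 49.

49


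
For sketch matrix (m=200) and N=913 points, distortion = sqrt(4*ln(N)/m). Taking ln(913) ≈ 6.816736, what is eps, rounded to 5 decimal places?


ln(913) ≈ 6.816736.
4*ln(N)/m ≈ 4*6.816736/200 ≈ 0.13633472.
eps = sqrt(0.13633472) ≈ 0.3692353 ≈ 0.36924.

0.36924


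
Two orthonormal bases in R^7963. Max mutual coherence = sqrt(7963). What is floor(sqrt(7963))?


89^2 = 7921 <= 7963 < 8100 = 90^2, so 89 <= sqrt(7963) < 90.
floor(sqrt(7963)) = 89.

89


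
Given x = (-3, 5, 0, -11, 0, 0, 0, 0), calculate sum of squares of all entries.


Non-zero entries: [(0, -3), (1, 5), (3, -11)]
Squares: [9, 25, 121]
||x||_2^2 = sum = 155.

155


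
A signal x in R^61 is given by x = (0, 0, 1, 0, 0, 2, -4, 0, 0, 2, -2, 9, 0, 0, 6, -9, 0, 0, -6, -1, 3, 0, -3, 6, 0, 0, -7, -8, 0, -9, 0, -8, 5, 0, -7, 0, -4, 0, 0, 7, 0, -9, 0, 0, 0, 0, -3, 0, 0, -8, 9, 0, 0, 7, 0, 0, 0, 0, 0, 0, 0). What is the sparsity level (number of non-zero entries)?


Non-zero positions: [2, 5, 6, 9, 10, 11, 14, 15, 18, 19, 20, 22, 23, 26, 27, 29, 31, 32, 34, 36, 39, 41, 46, 49, 50, 53].
Sparsity = 26.

26


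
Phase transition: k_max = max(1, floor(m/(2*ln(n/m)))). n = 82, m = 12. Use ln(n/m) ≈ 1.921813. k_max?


n/m = 82/12 = 41/6.
ln(n/m) ≈ 1.921813.
2*ln(n/m) ≈ 3.843626.
m/(2*ln(n/m)) ≈ 12/3.843626 ≈ 3.1221.
floor = 3.
k_max = max(1, 3) = 3.

3


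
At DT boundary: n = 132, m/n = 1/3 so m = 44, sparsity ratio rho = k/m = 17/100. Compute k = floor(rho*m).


m = 1/3*132 = 44.
rho = 17/100.
rho*m = 17/100*44 = 7.48.
k = floor(7.48) = 7.

7


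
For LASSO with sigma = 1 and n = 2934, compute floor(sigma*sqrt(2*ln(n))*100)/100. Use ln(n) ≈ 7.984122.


ln(2934) ≈ 7.984122.
2*ln(n) ≈ 15.968244.
sqrt(2*ln(n)) ≈ sqrt(15.968244) ≈ 3.996029.
lambda ≈ 1*3.996029 = 3.996029.
floor(lambda*100)/100 = 3.99.

3.99


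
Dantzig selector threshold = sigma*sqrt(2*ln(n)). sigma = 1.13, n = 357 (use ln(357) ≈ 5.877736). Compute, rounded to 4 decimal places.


ln(357) ≈ 5.877736.
2*ln(n) ≈ 11.755472.
sqrt(2*ln(n)) ≈ sqrt(11.755472) ≈ 3.428625.
threshold ≈ 1.13*3.428625 = 3.87434625 ≈ 3.8743.

3.8743


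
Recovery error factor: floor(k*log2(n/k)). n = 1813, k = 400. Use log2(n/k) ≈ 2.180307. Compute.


log2(n/k) = log2(1813/400) ≈ 2.180307.
k*log2(n/k) ≈ 400*2.180307 = 872.1228.
floor(872.1228) = 872.

872


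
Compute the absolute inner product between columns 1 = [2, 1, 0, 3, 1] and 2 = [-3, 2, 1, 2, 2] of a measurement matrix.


Inner product: 2*-3 + 1*2 + 0*1 + 3*2 + 1*2
Products: [-6, 2, 0, 6, 2]
Sum = 4.
|dot| = 4.

4


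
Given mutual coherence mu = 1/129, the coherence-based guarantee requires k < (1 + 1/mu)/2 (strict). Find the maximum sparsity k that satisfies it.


1/mu = 129.
1 + 1/mu = 130.
(1 + 1/mu)/2 = 65 is an integer and the inequality is strict, so k_max = 65 - 1 = 64.

64


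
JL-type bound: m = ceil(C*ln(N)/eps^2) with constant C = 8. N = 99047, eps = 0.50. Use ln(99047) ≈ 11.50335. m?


ln(99047) ≈ 11.50335.
eps^2 = 0.50^2 = 0.25.
C*ln(N)/eps^2 ≈ 8*11.50335/0.25 ≈ 368.1072.
m = ceil(368.1072) = 369.

369


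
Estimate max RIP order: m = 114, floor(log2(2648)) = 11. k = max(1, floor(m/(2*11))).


floor(log2(2648)) = 11.
2*11 = 22.
m/(2*floor(log2(n))) = 114/22 ≈ 5.1818.
floor = 5.
k = max(1, 5) = 5.

5


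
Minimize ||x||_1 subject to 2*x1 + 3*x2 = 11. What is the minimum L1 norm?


Axis intercepts:
  x1 = 11/2, x2 = 0: L1 = 11/2
  x1 = 0, x2 = 11/3: L1 = 11/3
x* = (0, 11/3)
||x*||_1 = 11/3.

11/3


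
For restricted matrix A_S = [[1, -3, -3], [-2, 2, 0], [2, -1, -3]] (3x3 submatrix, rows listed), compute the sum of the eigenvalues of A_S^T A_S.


Sum of eigenvalues of A_S^T A_S = trace(A_S^T A_S) = sum of squared column norms of A_S.
A_S^T A_S diagonal: [9, 14, 18].
trace = 9 + 14 + 18 = 41.

41


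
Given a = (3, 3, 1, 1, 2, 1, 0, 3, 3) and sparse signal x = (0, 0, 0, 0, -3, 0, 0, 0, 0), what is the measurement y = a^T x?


Non-zero terms: ['2*-3']
Products: [-6]
y = sum = -6.

-6


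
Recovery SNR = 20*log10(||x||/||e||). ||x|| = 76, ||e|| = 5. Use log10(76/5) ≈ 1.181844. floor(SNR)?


||x||/||e|| = 76/5.
log10(76/5) ≈ 1.181844.
20*log10(||x||/||e||) ≈ 20*1.181844 = 23.63688.
floor(23.63688) = 23.

23


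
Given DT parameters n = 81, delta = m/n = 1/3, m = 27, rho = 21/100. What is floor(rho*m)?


m = 1/3*81 = 27.
rho = 21/100.
rho*m = 21/100*27 = 5.67.
k = floor(5.67) = 5.

5


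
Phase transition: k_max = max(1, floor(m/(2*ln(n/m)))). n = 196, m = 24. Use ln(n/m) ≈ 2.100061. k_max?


n/m = 196/24 = 49/6.
ln(n/m) ≈ 2.100061.
2*ln(n/m) ≈ 4.200122.
m/(2*ln(n/m)) ≈ 24/4.200122 ≈ 5.7141.
floor = 5.
k_max = max(1, 5) = 5.

5


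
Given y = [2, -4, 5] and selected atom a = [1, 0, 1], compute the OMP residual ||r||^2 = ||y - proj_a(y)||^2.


a^T a = 2.
a^T y = 7.
coeff = 7/2 = 7/2.
||r||^2 = 41/2.

41/2


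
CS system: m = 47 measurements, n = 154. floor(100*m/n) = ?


100*m/n = 100*47/154 ≈ 30.5195.
floor = 30.

30


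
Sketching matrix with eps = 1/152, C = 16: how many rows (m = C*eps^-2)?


1/eps = 152.
(1/eps)^2 = 23104.
m = 16*23104 = 369664.

369664


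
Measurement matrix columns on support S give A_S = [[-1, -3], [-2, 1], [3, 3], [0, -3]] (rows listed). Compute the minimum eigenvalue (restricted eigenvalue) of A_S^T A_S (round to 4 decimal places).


A_S^T A_S = [[14, 10], [10, 28]].
trace = 42.
det = 292.
disc = trace^2 - 4*det = 1764 - 4*292 = 596.
sqrt(596) ≈ 24.413111.
lam_min = (42 - sqrt(596))/2 ≈ (42 - 24.413111)/2 = 8.7934445 ≈ 8.7934.

8.7934


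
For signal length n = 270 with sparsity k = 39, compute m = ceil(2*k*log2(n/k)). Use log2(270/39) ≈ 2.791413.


log2(n/k) = log2(270/39) ≈ 2.791413.
2*k*log2(n/k) ≈ 2*39*2.791413 = 217.730214.
m = ceil(217.730214) = 218.

218


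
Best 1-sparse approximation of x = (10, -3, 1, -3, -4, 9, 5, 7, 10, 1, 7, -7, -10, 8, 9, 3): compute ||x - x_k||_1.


Sorted |x_i| descending: [10, 10, 10, 9, 9, 8, 7, 7, 7, 5, 4, 3, 3, 3, 1, 1]
Keep top 1: [10]
Tail entries: [10, 10, 9, 9, 8, 7, 7, 7, 5, 4, 3, 3, 3, 1, 1]
L1 error = sum of tail = 87.

87


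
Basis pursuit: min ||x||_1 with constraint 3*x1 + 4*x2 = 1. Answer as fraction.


Axis intercepts:
  x1 = 1/3, x2 = 0: L1 = 1/3
  x1 = 0, x2 = 1/4: L1 = 1/4
x* = (0, 1/4)
||x*||_1 = 1/4.

1/4


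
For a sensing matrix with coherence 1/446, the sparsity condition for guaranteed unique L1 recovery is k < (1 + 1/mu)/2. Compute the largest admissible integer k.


1/mu = 446.
1 + 1/mu = 447.
(1 + 1/mu)/2 = 223.5 is not an integer, so k_max = floor(223.5) = 223.

223


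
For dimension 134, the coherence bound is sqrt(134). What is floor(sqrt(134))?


11^2 = 121 <= 134 < 144 = 12^2, so 11 <= sqrt(134) < 12.
floor(sqrt(134)) = 11.

11


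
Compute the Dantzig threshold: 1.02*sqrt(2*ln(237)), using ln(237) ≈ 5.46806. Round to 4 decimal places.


ln(237) ≈ 5.46806.
2*ln(n) ≈ 10.93612.
sqrt(2*ln(n)) ≈ sqrt(10.93612) ≈ 3.30698.
threshold ≈ 1.02*3.30698 = 3.3731196 ≈ 3.3731.

3.3731


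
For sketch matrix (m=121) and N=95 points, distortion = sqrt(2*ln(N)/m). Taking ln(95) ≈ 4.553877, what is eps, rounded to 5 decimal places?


ln(95) ≈ 4.553877.
2*ln(N)/m ≈ 2*4.553877/121 ≈ 0.07527069.
eps = sqrt(0.07527069) ≈ 0.274355 ≈ 0.27436.

0.27436


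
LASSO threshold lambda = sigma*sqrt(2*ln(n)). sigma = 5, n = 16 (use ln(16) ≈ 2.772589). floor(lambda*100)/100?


ln(16) ≈ 2.772589.
2*ln(n) ≈ 5.545178.
sqrt(2*ln(n)) ≈ sqrt(5.545178) ≈ 2.35482.
lambda ≈ 5*2.35482 = 11.7741.
floor(lambda*100)/100 = 11.77.

11.77


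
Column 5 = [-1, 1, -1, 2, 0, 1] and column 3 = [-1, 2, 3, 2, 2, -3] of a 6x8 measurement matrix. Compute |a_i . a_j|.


Inner product: -1*-1 + 1*2 + -1*3 + 2*2 + 0*2 + 1*-3
Products: [1, 2, -3, 4, 0, -3]
Sum = 1.
|dot| = 1.

1


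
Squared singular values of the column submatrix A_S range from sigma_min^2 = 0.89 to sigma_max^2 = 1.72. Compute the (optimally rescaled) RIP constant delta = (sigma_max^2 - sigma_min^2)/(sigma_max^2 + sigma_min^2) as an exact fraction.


lambda_max - lambda_min = 1.72 - 0.89 = 0.83.
lambda_max + lambda_min = 1.72 + 0.89 = 2.61.
delta = 0.83/2.61 = 83/261.

83/261


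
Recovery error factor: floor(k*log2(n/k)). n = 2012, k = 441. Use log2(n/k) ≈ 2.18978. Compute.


log2(n/k) = log2(2012/441) ≈ 2.18978.
k*log2(n/k) ≈ 441*2.18978 = 965.69298.
floor(965.69298) = 965.

965


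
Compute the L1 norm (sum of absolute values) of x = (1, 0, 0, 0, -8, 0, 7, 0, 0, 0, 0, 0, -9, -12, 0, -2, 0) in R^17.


Non-zero entries: [(0, 1), (4, -8), (6, 7), (12, -9), (13, -12), (15, -2)]
Absolute values: [1, 8, 7, 9, 12, 2]
||x||_1 = sum = 39.

39


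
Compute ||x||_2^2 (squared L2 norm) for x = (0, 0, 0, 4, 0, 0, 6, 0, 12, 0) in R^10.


Non-zero entries: [(3, 4), (6, 6), (8, 12)]
Squares: [16, 36, 144]
||x||_2^2 = sum = 196.

196


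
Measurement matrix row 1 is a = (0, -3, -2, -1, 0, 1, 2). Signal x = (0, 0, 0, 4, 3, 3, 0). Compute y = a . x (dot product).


Non-zero terms: ['-1*4', '0*3', '1*3']
Products: [-4, 0, 3]
y = sum = -1.

-1


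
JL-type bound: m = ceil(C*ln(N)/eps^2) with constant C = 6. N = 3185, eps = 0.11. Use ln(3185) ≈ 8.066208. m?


ln(3185) ≈ 8.066208.
eps^2 = 0.11^2 = 0.0121.
C*ln(N)/eps^2 ≈ 6*8.066208/0.0121 ≈ 3999.7726.
m = ceil(3999.7726) = 4000.

4000


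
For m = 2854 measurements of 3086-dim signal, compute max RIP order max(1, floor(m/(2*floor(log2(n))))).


floor(log2(3086)) = 11.
2*11 = 22.
m/(2*floor(log2(n))) = 2854/22 ≈ 129.7273.
floor = 129.
k = max(1, 129) = 129.

129


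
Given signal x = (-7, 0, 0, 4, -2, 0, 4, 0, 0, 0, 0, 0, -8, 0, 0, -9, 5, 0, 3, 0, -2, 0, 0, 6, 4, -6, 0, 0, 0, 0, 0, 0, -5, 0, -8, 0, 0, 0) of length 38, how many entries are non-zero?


Non-zero positions: [0, 3, 4, 6, 12, 15, 16, 18, 20, 23, 24, 25, 32, 34].
Sparsity = 14.

14


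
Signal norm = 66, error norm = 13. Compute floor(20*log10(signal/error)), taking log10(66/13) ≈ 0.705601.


||x||/||e|| = 66/13.
log10(66/13) ≈ 0.705601.
20*log10(||x||/||e||) ≈ 20*0.705601 = 14.11202.
floor(14.11202) = 14.

14


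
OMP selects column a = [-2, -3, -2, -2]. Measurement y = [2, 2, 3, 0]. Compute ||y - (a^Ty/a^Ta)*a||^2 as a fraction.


a^T a = 21.
a^T y = -16.
coeff = -16/21 = -16/21.
||r||^2 = 101/21.

101/21


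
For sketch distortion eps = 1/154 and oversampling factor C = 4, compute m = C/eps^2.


1/eps = 154.
(1/eps)^2 = 23716.
m = 4*23716 = 94864.

94864


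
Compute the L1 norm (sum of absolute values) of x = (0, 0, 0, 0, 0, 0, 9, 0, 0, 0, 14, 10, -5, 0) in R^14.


Non-zero entries: [(6, 9), (10, 14), (11, 10), (12, -5)]
Absolute values: [9, 14, 10, 5]
||x||_1 = sum = 38.

38


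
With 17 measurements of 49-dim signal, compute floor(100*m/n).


100*m/n = 100*17/49 ≈ 34.6939.
floor = 34.

34


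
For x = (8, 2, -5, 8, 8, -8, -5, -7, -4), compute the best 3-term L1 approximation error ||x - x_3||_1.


Sorted |x_i| descending: [8, 8, 8, 8, 7, 5, 5, 4, 2]
Keep top 3: [8, 8, 8]
Tail entries: [8, 7, 5, 5, 4, 2]
L1 error = sum of tail = 31.

31


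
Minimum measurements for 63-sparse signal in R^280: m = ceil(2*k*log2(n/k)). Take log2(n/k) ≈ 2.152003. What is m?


log2(n/k) = log2(280/63) ≈ 2.152003.
2*k*log2(n/k) ≈ 2*63*2.152003 = 271.152378.
m = ceil(271.152378) = 272.

272


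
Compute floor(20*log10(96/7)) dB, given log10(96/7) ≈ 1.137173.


||x||/||e|| = 96/7.
log10(96/7) ≈ 1.137173.
20*log10(||x||/||e||) ≈ 20*1.137173 = 22.74346.
floor(22.74346) = 22.

22


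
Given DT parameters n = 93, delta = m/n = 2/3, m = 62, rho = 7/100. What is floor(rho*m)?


m = 2/3*93 = 62.
rho = 7/100.
rho*m = 7/100*62 = 4.34.
k = floor(4.34) = 4.

4


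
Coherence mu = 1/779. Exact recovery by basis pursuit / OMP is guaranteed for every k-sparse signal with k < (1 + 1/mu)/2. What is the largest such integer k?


1/mu = 779.
1 + 1/mu = 780.
(1 + 1/mu)/2 = 390 is an integer and the inequality is strict, so k_max = 390 - 1 = 389.

389


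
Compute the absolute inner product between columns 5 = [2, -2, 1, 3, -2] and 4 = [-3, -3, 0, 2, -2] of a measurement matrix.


Inner product: 2*-3 + -2*-3 + 1*0 + 3*2 + -2*-2
Products: [-6, 6, 0, 6, 4]
Sum = 10.
|dot| = 10.

10


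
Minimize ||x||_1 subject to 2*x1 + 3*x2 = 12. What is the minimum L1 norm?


Axis intercepts:
  x1 = 6, x2 = 0: L1 = 6
  x1 = 0, x2 = 4: L1 = 4
x* = (0, 4)
||x*||_1 = 4.

4


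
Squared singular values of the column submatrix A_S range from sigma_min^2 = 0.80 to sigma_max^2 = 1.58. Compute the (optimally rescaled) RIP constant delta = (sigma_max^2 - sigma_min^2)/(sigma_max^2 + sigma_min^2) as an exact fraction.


lambda_max - lambda_min = 1.58 - 0.80 = 0.78.
lambda_max + lambda_min = 1.58 + 0.80 = 2.38.
delta = 0.78/2.38 = 78/238 = 39/119.

39/119


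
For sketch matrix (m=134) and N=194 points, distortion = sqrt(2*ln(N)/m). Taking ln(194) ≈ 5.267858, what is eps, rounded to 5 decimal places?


ln(194) ≈ 5.267858.
2*ln(N)/m ≈ 2*5.267858/134 ≈ 0.07862475.
eps = sqrt(0.07862475) ≈ 0.2804011 ≈ 0.28040.

0.28040


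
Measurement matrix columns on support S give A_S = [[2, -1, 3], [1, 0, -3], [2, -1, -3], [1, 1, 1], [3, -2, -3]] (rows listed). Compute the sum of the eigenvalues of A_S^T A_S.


Sum of eigenvalues of A_S^T A_S = trace(A_S^T A_S) = sum of squared column norms of A_S.
A_S^T A_S diagonal: [19, 7, 37].
trace = 19 + 7 + 37 = 63.

63


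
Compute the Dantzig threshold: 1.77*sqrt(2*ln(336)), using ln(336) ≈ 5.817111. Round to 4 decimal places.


ln(336) ≈ 5.817111.
2*ln(n) ≈ 11.634222.
sqrt(2*ln(n)) ≈ sqrt(11.634222) ≈ 3.410898.
threshold ≈ 1.77*3.410898 = 6.03728946 ≈ 6.0373.

6.0373


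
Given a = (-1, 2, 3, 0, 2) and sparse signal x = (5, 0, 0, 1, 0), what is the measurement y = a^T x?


Non-zero terms: ['-1*5', '0*1']
Products: [-5, 0]
y = sum = -5.

-5


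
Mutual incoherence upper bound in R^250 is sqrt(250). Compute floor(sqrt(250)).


15^2 = 225 <= 250 < 256 = 16^2, so 15 <= sqrt(250) < 16.
floor(sqrt(250)) = 15.

15


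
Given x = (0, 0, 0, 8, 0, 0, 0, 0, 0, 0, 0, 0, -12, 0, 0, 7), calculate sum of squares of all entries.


Non-zero entries: [(3, 8), (12, -12), (15, 7)]
Squares: [64, 144, 49]
||x||_2^2 = sum = 257.

257


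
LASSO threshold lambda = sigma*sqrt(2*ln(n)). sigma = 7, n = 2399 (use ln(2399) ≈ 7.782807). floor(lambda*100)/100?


ln(2399) ≈ 7.782807.
2*ln(n) ≈ 15.565614.
sqrt(2*ln(n)) ≈ sqrt(15.565614) ≈ 3.945328.
lambda ≈ 7*3.945328 = 27.617296.
floor(lambda*100)/100 = 27.61.

27.61


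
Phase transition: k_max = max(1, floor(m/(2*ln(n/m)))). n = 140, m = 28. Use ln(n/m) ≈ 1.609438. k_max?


n/m = 140/28 = 5.
ln(n/m) ≈ 1.609438.
2*ln(n/m) ≈ 3.218876.
m/(2*ln(n/m)) ≈ 28/3.218876 ≈ 8.6987.
floor = 8.
k_max = max(1, 8) = 8.

8


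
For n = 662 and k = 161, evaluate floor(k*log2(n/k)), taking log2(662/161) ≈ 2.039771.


log2(n/k) = log2(662/161) ≈ 2.039771.
k*log2(n/k) ≈ 161*2.039771 = 328.403131.
floor(328.403131) = 328.

328


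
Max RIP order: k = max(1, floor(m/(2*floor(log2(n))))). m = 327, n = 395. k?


floor(log2(395)) = 8.
2*8 = 16.
m/(2*floor(log2(n))) = 327/16 ≈ 20.4375.
floor = 20.
k = max(1, 20) = 20.

20


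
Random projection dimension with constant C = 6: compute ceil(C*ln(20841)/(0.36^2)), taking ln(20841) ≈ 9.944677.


ln(20841) ≈ 9.944677.
eps^2 = 0.36^2 = 0.1296.
C*ln(N)/eps^2 ≈ 6*9.944677/0.1296 ≈ 460.4017.
m = ceil(460.4017) = 461.

461


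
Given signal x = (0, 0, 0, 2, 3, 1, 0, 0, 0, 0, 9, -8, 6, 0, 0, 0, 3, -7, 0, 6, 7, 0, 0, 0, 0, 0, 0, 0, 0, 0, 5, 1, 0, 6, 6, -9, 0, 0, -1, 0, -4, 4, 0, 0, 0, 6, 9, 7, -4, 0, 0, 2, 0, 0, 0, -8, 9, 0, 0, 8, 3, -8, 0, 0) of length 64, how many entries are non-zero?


Non-zero positions: [3, 4, 5, 10, 11, 12, 16, 17, 19, 20, 30, 31, 33, 34, 35, 38, 40, 41, 45, 46, 47, 48, 51, 55, 56, 59, 60, 61].
Sparsity = 28.

28


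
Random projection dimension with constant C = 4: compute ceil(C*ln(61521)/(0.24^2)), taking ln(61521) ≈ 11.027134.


ln(61521) ≈ 11.027134.
eps^2 = 0.24^2 = 0.0576.
C*ln(N)/eps^2 ≈ 4*11.027134/0.0576 ≈ 765.7732.
m = ceil(765.7732) = 766.

766


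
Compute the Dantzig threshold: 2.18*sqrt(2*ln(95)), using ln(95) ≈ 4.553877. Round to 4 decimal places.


ln(95) ≈ 4.553877.
2*ln(n) ≈ 9.107754.
sqrt(2*ln(n)) ≈ sqrt(9.107754) ≈ 3.017906.
threshold ≈ 2.18*3.017906 = 6.57903508 ≈ 6.5790.

6.5790


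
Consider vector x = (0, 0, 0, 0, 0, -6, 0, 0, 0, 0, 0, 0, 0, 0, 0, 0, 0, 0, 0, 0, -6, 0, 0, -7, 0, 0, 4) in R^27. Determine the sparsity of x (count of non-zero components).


Non-zero positions: [5, 20, 23, 26].
Sparsity = 4.

4


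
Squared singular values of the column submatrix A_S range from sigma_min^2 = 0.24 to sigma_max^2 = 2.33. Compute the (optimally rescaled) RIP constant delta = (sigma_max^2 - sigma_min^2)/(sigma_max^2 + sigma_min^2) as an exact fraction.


lambda_max - lambda_min = 2.33 - 0.24 = 2.09.
lambda_max + lambda_min = 2.33 + 0.24 = 2.57.
delta = 2.09/2.57 = 209/257.

209/257


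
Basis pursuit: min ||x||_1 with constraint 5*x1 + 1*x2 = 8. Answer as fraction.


Axis intercepts:
  x1 = 8/5, x2 = 0: L1 = 8/5
  x1 = 0, x2 = 8: L1 = 8
x* = (8/5, 0)
||x*||_1 = 8/5.

8/5


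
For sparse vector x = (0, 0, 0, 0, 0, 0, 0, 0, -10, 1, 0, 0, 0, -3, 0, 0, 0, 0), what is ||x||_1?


Non-zero entries: [(8, -10), (9, 1), (13, -3)]
Absolute values: [10, 1, 3]
||x||_1 = sum = 14.

14


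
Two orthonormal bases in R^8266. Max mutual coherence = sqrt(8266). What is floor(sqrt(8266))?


90^2 = 8100 <= 8266 < 8281 = 91^2, so 90 <= sqrt(8266) < 91.
floor(sqrt(8266)) = 90.

90


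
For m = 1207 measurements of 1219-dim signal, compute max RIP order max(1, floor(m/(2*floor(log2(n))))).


floor(log2(1219)) = 10.
2*10 = 20.
m/(2*floor(log2(n))) = 1207/20 ≈ 60.35.
floor = 60.
k = max(1, 60) = 60.

60


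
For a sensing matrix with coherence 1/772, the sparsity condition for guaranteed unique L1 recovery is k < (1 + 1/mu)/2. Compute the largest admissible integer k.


1/mu = 772.
1 + 1/mu = 773.
(1 + 1/mu)/2 = 386.5 is not an integer, so k_max = floor(386.5) = 386.

386


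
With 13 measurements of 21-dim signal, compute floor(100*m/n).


100*m/n = 100*13/21 ≈ 61.9048.
floor = 61.

61


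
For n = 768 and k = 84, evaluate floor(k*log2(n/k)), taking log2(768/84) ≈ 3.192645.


log2(n/k) = log2(768/84) ≈ 3.192645.
k*log2(n/k) ≈ 84*3.192645 = 268.18218.
floor(268.18218) = 268.

268


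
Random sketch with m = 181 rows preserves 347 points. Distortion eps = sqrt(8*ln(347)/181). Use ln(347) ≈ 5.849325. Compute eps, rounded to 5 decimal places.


ln(347) ≈ 5.849325.
8*ln(N)/m ≈ 8*5.849325/181 ≈ 0.2585337.
eps = sqrt(0.2585337) ≈ 0.5084621 ≈ 0.50846.

0.50846


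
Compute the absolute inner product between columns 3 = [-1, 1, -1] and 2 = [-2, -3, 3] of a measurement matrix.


Inner product: -1*-2 + 1*-3 + -1*3
Products: [2, -3, -3]
Sum = -4.
|dot| = 4.

4


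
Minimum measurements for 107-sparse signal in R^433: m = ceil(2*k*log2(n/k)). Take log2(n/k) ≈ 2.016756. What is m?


log2(n/k) = log2(433/107) ≈ 2.016756.
2*k*log2(n/k) ≈ 2*107*2.016756 = 431.585784.
m = ceil(431.585784) = 432.

432


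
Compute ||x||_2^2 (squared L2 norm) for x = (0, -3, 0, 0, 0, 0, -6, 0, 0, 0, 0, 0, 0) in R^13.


Non-zero entries: [(1, -3), (6, -6)]
Squares: [9, 36]
||x||_2^2 = sum = 45.

45


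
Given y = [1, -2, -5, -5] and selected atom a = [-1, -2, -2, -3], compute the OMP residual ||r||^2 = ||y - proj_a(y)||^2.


a^T a = 18.
a^T y = 28.
coeff = 28/18 = 14/9.
||r||^2 = 103/9.

103/9


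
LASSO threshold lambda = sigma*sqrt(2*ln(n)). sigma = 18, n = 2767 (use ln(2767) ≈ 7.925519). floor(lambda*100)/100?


ln(2767) ≈ 7.925519.
2*ln(n) ≈ 15.851038.
sqrt(2*ln(n)) ≈ sqrt(15.851038) ≈ 3.981336.
lambda ≈ 18*3.981336 = 71.664048.
floor(lambda*100)/100 = 71.66.

71.66


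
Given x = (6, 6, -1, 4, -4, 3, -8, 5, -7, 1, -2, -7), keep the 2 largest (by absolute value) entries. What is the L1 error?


Sorted |x_i| descending: [8, 7, 7, 6, 6, 5, 4, 4, 3, 2, 1, 1]
Keep top 2: [8, 7]
Tail entries: [7, 6, 6, 5, 4, 4, 3, 2, 1, 1]
L1 error = sum of tail = 39.

39


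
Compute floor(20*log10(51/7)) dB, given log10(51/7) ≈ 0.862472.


||x||/||e|| = 51/7.
log10(51/7) ≈ 0.862472.
20*log10(||x||/||e||) ≈ 20*0.862472 = 17.24944.
floor(17.24944) = 17.

17


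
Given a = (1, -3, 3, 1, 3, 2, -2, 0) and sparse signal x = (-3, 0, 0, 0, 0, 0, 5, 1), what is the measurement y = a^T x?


Non-zero terms: ['1*-3', '-2*5', '0*1']
Products: [-3, -10, 0]
y = sum = -13.

-13


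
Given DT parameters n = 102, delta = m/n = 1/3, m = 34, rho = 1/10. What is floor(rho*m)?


m = 1/3*102 = 34.
rho = 1/10.
rho*m = 1/10*34 = 3.4.
k = floor(3.4) = 3.

3


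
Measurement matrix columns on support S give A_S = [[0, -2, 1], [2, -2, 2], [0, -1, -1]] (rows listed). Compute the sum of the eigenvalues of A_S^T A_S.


Sum of eigenvalues of A_S^T A_S = trace(A_S^T A_S) = sum of squared column norms of A_S.
A_S^T A_S diagonal: [4, 9, 6].
trace = 4 + 9 + 6 = 19.

19


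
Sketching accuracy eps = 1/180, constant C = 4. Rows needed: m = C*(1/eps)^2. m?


1/eps = 180.
(1/eps)^2 = 32400.
m = 4*32400 = 129600.

129600


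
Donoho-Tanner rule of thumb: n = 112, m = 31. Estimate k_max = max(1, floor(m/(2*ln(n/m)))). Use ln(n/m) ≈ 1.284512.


n/m = 112/31.
ln(n/m) ≈ 1.284512.
2*ln(n/m) ≈ 2.569024.
m/(2*ln(n/m)) ≈ 31/2.569024 ≈ 12.0668.
floor = 12.
k_max = max(1, 12) = 12.

12


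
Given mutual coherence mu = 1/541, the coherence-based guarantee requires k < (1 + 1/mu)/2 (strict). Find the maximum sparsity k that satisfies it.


1/mu = 541.
1 + 1/mu = 542.
(1 + 1/mu)/2 = 271 is an integer and the inequality is strict, so k_max = 271 - 1 = 270.

270


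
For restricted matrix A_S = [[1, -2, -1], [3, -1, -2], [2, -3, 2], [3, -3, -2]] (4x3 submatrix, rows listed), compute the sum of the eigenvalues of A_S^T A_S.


Sum of eigenvalues of A_S^T A_S = trace(A_S^T A_S) = sum of squared column norms of A_S.
A_S^T A_S diagonal: [23, 23, 13].
trace = 23 + 23 + 13 = 59.

59


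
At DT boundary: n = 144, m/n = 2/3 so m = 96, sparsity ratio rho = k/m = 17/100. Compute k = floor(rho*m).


m = 2/3*144 = 96.
rho = 17/100.
rho*m = 17/100*96 = 16.32.
k = floor(16.32) = 16.

16


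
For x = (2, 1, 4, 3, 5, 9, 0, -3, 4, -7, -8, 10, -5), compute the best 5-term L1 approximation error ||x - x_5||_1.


Sorted |x_i| descending: [10, 9, 8, 7, 5, 5, 4, 4, 3, 3, 2, 1, 0]
Keep top 5: [10, 9, 8, 7, 5]
Tail entries: [5, 4, 4, 3, 3, 2, 1, 0]
L1 error = sum of tail = 22.

22


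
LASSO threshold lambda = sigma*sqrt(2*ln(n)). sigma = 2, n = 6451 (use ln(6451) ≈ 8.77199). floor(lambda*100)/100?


ln(6451) ≈ 8.77199.
2*ln(n) ≈ 17.54398.
sqrt(2*ln(n)) ≈ sqrt(17.54398) ≈ 4.188553.
lambda ≈ 2*4.188553 = 8.377106.
floor(lambda*100)/100 = 8.37.

8.37


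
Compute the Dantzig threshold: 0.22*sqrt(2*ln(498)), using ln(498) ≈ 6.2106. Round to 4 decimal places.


ln(498) ≈ 6.2106.
2*ln(n) ≈ 12.4212.
sqrt(2*ln(n)) ≈ sqrt(12.4212) ≈ 3.524372.
threshold ≈ 0.22*3.524372 = 0.77536184 ≈ 0.7754.

0.7754


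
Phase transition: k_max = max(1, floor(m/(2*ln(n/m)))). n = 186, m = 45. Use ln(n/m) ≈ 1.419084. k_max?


n/m = 186/45 = 62/15.
ln(n/m) ≈ 1.419084.
2*ln(n/m) ≈ 2.838168.
m/(2*ln(n/m)) ≈ 45/2.838168 ≈ 15.8553.
floor = 15.
k_max = max(1, 15) = 15.

15


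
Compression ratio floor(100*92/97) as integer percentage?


100*m/n = 100*92/97 ≈ 94.8454.
floor = 94.

94


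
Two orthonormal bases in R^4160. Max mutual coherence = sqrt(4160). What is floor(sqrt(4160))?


64^2 = 4096 <= 4160 < 4225 = 65^2, so 64 <= sqrt(4160) < 65.
floor(sqrt(4160)) = 64.

64


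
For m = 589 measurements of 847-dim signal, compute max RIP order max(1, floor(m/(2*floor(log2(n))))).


floor(log2(847)) = 9.
2*9 = 18.
m/(2*floor(log2(n))) = 589/18 ≈ 32.7222.
floor = 32.
k = max(1, 32) = 32.

32


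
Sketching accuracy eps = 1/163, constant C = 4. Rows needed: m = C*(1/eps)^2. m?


1/eps = 163.
(1/eps)^2 = 26569.
m = 4*26569 = 106276.

106276


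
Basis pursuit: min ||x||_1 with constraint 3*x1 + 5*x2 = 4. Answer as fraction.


Axis intercepts:
  x1 = 4/3, x2 = 0: L1 = 4/3
  x1 = 0, x2 = 4/5: L1 = 4/5
x* = (0, 4/5)
||x*||_1 = 4/5.

4/5


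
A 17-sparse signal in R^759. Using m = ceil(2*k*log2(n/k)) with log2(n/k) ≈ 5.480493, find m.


log2(n/k) = log2(759/17) ≈ 5.480493.
2*k*log2(n/k) ≈ 2*17*5.480493 = 186.336762.
m = ceil(186.336762) = 187.

187


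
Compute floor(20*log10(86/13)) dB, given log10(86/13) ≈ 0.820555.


||x||/||e|| = 86/13.
log10(86/13) ≈ 0.820555.
20*log10(||x||/||e||) ≈ 20*0.820555 = 16.4111.
floor(16.4111) = 16.

16


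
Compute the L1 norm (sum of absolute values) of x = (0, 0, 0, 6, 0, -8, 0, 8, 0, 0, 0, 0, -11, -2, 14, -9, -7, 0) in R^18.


Non-zero entries: [(3, 6), (5, -8), (7, 8), (12, -11), (13, -2), (14, 14), (15, -9), (16, -7)]
Absolute values: [6, 8, 8, 11, 2, 14, 9, 7]
||x||_1 = sum = 65.

65


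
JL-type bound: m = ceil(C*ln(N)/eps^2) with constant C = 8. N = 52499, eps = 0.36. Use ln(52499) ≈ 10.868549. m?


ln(52499) ≈ 10.868549.
eps^2 = 0.36^2 = 0.1296.
C*ln(N)/eps^2 ≈ 8*10.868549/0.1296 ≈ 670.8981.
m = ceil(670.8981) = 671.

671


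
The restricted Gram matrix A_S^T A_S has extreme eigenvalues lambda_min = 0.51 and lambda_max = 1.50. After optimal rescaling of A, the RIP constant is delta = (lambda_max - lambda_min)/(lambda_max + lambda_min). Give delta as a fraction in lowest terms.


lambda_max - lambda_min = 1.50 - 0.51 = 0.99.
lambda_max + lambda_min = 1.50 + 0.51 = 2.01.
delta = 0.99/2.01 = 99/201 = 33/67.

33/67


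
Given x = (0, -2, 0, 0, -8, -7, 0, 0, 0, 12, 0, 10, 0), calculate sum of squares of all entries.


Non-zero entries: [(1, -2), (4, -8), (5, -7), (9, 12), (11, 10)]
Squares: [4, 64, 49, 144, 100]
||x||_2^2 = sum = 361.

361


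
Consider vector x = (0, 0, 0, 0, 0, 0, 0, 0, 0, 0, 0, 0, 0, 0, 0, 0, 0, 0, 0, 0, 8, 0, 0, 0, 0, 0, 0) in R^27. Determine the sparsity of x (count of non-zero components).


Non-zero positions: [20].
Sparsity = 1.

1


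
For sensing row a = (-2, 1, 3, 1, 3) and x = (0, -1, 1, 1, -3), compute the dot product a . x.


Non-zero terms: ['1*-1', '3*1', '1*1', '3*-3']
Products: [-1, 3, 1, -9]
y = sum = -6.

-6


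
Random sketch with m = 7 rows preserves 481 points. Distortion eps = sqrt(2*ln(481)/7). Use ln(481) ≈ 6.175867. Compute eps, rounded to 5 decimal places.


ln(481) ≈ 6.175867.
2*ln(N)/m ≈ 2*6.175867/7 ≈ 1.76453343.
eps = sqrt(1.76453343) ≈ 1.3283574 ≈ 1.32836.

1.32836


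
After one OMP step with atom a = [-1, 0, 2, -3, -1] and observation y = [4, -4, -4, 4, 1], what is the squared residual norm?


a^T a = 15.
a^T y = -25.
coeff = -25/15 = -5/3.
||r||^2 = 70/3.

70/3


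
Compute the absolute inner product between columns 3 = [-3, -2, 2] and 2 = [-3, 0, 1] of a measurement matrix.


Inner product: -3*-3 + -2*0 + 2*1
Products: [9, 0, 2]
Sum = 11.
|dot| = 11.

11


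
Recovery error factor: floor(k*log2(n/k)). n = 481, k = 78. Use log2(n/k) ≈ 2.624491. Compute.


log2(n/k) = log2(481/78) ≈ 2.624491.
k*log2(n/k) ≈ 78*2.624491 = 204.710298.
floor(204.710298) = 204.

204


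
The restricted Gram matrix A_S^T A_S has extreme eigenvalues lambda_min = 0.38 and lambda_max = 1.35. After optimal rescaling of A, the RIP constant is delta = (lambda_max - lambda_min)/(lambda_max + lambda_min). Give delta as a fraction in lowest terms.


lambda_max - lambda_min = 1.35 - 0.38 = 0.97.
lambda_max + lambda_min = 1.35 + 0.38 = 1.73.
delta = 0.97/1.73 = 97/173.

97/173


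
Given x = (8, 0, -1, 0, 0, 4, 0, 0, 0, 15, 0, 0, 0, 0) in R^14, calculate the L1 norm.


Non-zero entries: [(0, 8), (2, -1), (5, 4), (9, 15)]
Absolute values: [8, 1, 4, 15]
||x||_1 = sum = 28.

28


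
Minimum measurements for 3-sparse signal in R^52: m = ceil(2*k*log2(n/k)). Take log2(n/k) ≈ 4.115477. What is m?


log2(n/k) = log2(52/3) ≈ 4.115477.
2*k*log2(n/k) ≈ 2*3*4.115477 = 24.692862.
m = ceil(24.692862) = 25.

25


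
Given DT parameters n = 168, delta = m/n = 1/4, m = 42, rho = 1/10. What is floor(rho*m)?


m = 1/4*168 = 42.
rho = 1/10.
rho*m = 1/10*42 = 4.2.
k = floor(4.2) = 4.

4


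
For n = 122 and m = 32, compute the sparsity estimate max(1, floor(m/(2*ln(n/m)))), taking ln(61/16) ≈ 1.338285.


n/m = 122/32 = 61/16.
ln(n/m) ≈ 1.338285.
2*ln(n/m) ≈ 2.67657.
m/(2*ln(n/m)) ≈ 32/2.67657 ≈ 11.9556.
floor = 11.
k_max = max(1, 11) = 11.

11


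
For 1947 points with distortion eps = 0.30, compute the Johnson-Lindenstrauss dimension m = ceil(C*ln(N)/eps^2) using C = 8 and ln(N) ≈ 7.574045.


ln(1947) ≈ 7.574045.
eps^2 = 0.30^2 = 0.09.
C*ln(N)/eps^2 ≈ 8*7.574045/0.09 ≈ 673.2484.
m = ceil(673.2484) = 674.

674


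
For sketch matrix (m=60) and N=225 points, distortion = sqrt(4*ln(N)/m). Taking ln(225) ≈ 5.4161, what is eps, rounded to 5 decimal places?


ln(225) ≈ 5.4161.
4*ln(N)/m ≈ 4*5.4161/60 ≈ 0.36107333.
eps = sqrt(0.36107333) ≈ 0.6008938 ≈ 0.60089.

0.60089


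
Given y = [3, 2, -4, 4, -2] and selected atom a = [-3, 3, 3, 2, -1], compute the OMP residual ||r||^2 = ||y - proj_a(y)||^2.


a^T a = 32.
a^T y = -5.
coeff = -5/32 = -5/32.
||r||^2 = 1543/32.

1543/32


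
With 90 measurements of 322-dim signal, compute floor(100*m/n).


100*m/n = 100*90/322 ≈ 27.9503.
floor = 27.

27


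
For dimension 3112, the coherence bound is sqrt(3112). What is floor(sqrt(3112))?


55^2 = 3025 <= 3112 < 3136 = 56^2, so 55 <= sqrt(3112) < 56.
floor(sqrt(3112)) = 55.

55


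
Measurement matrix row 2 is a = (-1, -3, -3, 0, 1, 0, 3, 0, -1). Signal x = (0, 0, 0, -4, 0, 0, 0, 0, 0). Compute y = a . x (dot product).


Non-zero terms: ['0*-4']
Products: [0]
y = sum = 0.

0


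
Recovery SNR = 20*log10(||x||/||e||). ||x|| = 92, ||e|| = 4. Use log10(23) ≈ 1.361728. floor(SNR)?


||x||/||e|| = 92/4 = 23.
log10(23) ≈ 1.361728.
20*log10(||x||/||e||) ≈ 20*1.361728 = 27.23456.
floor(27.23456) = 27.

27


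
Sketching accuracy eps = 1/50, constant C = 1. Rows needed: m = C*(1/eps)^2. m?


1/eps = 50.
(1/eps)^2 = 2500.
m = 1*2500 = 2500.

2500


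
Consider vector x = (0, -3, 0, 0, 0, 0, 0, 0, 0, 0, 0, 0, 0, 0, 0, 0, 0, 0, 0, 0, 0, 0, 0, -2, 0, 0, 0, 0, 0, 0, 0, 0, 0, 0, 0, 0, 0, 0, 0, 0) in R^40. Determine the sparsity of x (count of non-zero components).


Non-zero positions: [1, 23].
Sparsity = 2.

2


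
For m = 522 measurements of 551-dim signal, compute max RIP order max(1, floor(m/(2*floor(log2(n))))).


floor(log2(551)) = 9.
2*9 = 18.
m/(2*floor(log2(n))) = 522/18 ≈ 29.0.
floor = 29.
k = max(1, 29) = 29.

29


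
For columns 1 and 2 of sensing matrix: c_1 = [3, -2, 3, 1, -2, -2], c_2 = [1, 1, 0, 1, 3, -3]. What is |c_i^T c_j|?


Inner product: 3*1 + -2*1 + 3*0 + 1*1 + -2*3 + -2*-3
Products: [3, -2, 0, 1, -6, 6]
Sum = 2.
|dot| = 2.

2


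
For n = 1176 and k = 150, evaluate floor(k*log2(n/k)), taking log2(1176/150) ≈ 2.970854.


log2(n/k) = log2(1176/150) ≈ 2.970854.
k*log2(n/k) ≈ 150*2.970854 = 445.6281.
floor(445.6281) = 445.

445


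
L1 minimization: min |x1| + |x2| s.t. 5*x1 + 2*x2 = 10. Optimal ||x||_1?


Axis intercepts:
  x1 = 2, x2 = 0: L1 = 2
  x1 = 0, x2 = 5: L1 = 5
x* = (2, 0)
||x*||_1 = 2.

2


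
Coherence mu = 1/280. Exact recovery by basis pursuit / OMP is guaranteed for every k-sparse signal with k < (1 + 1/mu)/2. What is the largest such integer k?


1/mu = 280.
1 + 1/mu = 281.
(1 + 1/mu)/2 = 140.5 is not an integer, so k_max = floor(140.5) = 140.

140


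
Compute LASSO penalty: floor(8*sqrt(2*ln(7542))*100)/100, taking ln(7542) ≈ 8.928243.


ln(7542) ≈ 8.928243.
2*ln(n) ≈ 17.856486.
sqrt(2*ln(n)) ≈ sqrt(17.856486) ≈ 4.225694.
lambda ≈ 8*4.225694 = 33.805552.
floor(lambda*100)/100 = 33.80.

33.80


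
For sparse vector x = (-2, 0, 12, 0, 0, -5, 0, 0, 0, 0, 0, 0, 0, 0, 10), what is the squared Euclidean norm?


Non-zero entries: [(0, -2), (2, 12), (5, -5), (14, 10)]
Squares: [4, 144, 25, 100]
||x||_2^2 = sum = 273.

273


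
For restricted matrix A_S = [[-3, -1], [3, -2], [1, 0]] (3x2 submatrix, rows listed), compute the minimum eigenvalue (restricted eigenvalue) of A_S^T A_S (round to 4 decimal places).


A_S^T A_S = [[19, -3], [-3, 5]].
trace = 24.
det = 86.
disc = trace^2 - 4*det = 576 - 4*86 = 232.
sqrt(232) ≈ 15.231546.
lam_min = (24 - sqrt(232))/2 ≈ (24 - 15.231546)/2 = 4.384227 ≈ 4.3842.

4.3842


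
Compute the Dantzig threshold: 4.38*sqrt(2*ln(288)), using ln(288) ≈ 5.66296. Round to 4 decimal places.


ln(288) ≈ 5.66296.
2*ln(n) ≈ 11.32592.
sqrt(2*ln(n)) ≈ sqrt(11.32592) ≈ 3.3654.
threshold ≈ 4.38*3.3654 = 14.740452 ≈ 14.7405.

14.7405


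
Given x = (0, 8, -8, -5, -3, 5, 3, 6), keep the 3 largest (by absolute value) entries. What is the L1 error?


Sorted |x_i| descending: [8, 8, 6, 5, 5, 3, 3, 0]
Keep top 3: [8, 8, 6]
Tail entries: [5, 5, 3, 3, 0]
L1 error = sum of tail = 16.

16


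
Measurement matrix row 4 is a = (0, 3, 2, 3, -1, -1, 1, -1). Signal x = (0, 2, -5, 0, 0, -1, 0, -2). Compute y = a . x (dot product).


Non-zero terms: ['3*2', '2*-5', '-1*-1', '-1*-2']
Products: [6, -10, 1, 2]
y = sum = -1.

-1


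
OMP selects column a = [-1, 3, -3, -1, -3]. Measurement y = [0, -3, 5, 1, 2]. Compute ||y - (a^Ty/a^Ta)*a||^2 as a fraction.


a^T a = 29.
a^T y = -31.
coeff = -31/29 = -31/29.
||r||^2 = 170/29.

170/29


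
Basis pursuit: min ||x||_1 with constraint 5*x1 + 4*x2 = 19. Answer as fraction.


Axis intercepts:
  x1 = 19/5, x2 = 0: L1 = 19/5
  x1 = 0, x2 = 19/4: L1 = 19/4
x* = (19/5, 0)
||x*||_1 = 19/5.

19/5


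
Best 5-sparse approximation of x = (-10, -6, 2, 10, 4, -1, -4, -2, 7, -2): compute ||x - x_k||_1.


Sorted |x_i| descending: [10, 10, 7, 6, 4, 4, 2, 2, 2, 1]
Keep top 5: [10, 10, 7, 6, 4]
Tail entries: [4, 2, 2, 2, 1]
L1 error = sum of tail = 11.

11


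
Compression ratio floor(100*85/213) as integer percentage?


100*m/n = 100*85/213 ≈ 39.9061.
floor = 39.

39


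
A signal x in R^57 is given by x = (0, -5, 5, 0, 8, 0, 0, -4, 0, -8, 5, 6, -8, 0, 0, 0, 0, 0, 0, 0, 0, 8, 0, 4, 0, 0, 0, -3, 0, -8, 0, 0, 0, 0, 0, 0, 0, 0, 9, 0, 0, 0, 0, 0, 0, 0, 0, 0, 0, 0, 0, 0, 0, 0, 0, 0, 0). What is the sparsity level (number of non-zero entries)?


Non-zero positions: [1, 2, 4, 7, 9, 10, 11, 12, 21, 23, 27, 29, 38].
Sparsity = 13.

13


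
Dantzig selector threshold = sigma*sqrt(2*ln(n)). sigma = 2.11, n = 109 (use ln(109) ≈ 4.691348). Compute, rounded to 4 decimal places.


ln(109) ≈ 4.691348.
2*ln(n) ≈ 9.382696.
sqrt(2*ln(n)) ≈ sqrt(9.382696) ≈ 3.063119.
threshold ≈ 2.11*3.063119 = 6.46318109 ≈ 6.4632.

6.4632


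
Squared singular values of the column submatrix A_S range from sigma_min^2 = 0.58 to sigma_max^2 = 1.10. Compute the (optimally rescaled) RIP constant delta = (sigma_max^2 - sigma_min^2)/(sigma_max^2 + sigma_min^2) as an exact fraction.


lambda_max - lambda_min = 1.10 - 0.58 = 0.52.
lambda_max + lambda_min = 1.10 + 0.58 = 1.68.
delta = 0.52/1.68 = 52/168 = 13/42.

13/42


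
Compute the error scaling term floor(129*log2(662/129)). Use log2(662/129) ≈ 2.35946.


log2(n/k) = log2(662/129) ≈ 2.35946.
k*log2(n/k) ≈ 129*2.35946 = 304.37034.
floor(304.37034) = 304.

304


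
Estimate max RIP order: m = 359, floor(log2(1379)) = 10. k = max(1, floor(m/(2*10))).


floor(log2(1379)) = 10.
2*10 = 20.
m/(2*floor(log2(n))) = 359/20 ≈ 17.95.
floor = 17.
k = max(1, 17) = 17.

17


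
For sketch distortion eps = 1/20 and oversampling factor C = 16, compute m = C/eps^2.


1/eps = 20.
(1/eps)^2 = 400.
m = 16*400 = 6400.

6400


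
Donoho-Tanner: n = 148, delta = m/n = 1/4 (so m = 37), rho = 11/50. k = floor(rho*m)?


m = 1/4*148 = 37.
rho = 11/50.
rho*m = 11/50*37 = 8.14.
k = floor(8.14) = 8.

8


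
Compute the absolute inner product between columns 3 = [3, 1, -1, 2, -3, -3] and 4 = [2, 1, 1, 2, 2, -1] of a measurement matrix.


Inner product: 3*2 + 1*1 + -1*1 + 2*2 + -3*2 + -3*-1
Products: [6, 1, -1, 4, -6, 3]
Sum = 7.
|dot| = 7.

7


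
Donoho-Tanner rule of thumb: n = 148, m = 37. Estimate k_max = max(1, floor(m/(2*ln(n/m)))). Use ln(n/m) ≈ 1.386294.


n/m = 148/37 = 4.
ln(n/m) ≈ 1.386294.
2*ln(n/m) ≈ 2.772588.
m/(2*ln(n/m)) ≈ 37/2.772588 ≈ 13.3449.
floor = 13.
k_max = max(1, 13) = 13.

13


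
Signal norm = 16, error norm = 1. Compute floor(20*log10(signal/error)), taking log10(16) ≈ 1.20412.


||x||/||e|| = 16/1 = 16.
log10(16) ≈ 1.20412.
20*log10(||x||/||e||) ≈ 20*1.20412 = 24.0824.
floor(24.0824) = 24.

24


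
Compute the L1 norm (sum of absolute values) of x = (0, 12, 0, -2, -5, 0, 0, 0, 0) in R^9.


Non-zero entries: [(1, 12), (3, -2), (4, -5)]
Absolute values: [12, 2, 5]
||x||_1 = sum = 19.

19


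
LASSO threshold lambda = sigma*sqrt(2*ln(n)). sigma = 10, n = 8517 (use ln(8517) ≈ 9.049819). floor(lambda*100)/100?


ln(8517) ≈ 9.049819.
2*ln(n) ≈ 18.099638.
sqrt(2*ln(n)) ≈ sqrt(18.099638) ≈ 4.254367.
lambda ≈ 10*4.254367 = 42.54367.
floor(lambda*100)/100 = 42.54.

42.54


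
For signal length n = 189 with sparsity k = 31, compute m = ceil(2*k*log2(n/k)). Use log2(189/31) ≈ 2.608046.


log2(n/k) = log2(189/31) ≈ 2.608046.
2*k*log2(n/k) ≈ 2*31*2.608046 = 161.698852.
m = ceil(161.698852) = 162.

162


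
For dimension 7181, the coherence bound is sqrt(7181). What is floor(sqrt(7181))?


84^2 = 7056 <= 7181 < 7225 = 85^2, so 84 <= sqrt(7181) < 85.
floor(sqrt(7181)) = 84.

84


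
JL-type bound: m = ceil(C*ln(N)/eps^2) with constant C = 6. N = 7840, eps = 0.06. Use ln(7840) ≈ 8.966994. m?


ln(7840) ≈ 8.966994.
eps^2 = 0.06^2 = 0.0036.
C*ln(N)/eps^2 ≈ 6*8.966994/0.0036 ≈ 14944.99.
m = ceil(14944.99) = 14945.

14945


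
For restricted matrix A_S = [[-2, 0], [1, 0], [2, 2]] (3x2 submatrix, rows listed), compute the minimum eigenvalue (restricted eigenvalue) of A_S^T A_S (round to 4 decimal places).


A_S^T A_S = [[9, 4], [4, 4]].
trace = 13.
det = 20.
disc = trace^2 - 4*det = 169 - 4*20 = 89.
sqrt(89) ≈ 9.433981.
lam_min = (13 - sqrt(89))/2 ≈ (13 - 9.433981)/2 = 1.7830095 ≈ 1.7830.

1.7830


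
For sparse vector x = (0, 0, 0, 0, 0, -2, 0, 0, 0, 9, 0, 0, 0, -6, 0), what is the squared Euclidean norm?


Non-zero entries: [(5, -2), (9, 9), (13, -6)]
Squares: [4, 81, 36]
||x||_2^2 = sum = 121.

121
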